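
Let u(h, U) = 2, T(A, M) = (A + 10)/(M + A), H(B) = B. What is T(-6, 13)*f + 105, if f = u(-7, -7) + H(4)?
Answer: 759/7 ≈ 108.43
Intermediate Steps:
T(A, M) = (10 + A)/(A + M)
f = 6 (f = 2 + 4 = 6)
T(-6, 13)*f + 105 = ((10 - 6)/(-6 + 13))*6 + 105 = (4/7)*6 + 105 = 24/7 + 105 = 759/7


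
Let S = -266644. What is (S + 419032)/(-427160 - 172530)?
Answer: -76194/299845 ≈ -0.25411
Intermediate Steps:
(S + 419032)/(-427160 - 172530) = (-266644 + 419032)/(-427160 - 172530) = 152388/(-599690) = 152388*(-1/599690) = -76194/299845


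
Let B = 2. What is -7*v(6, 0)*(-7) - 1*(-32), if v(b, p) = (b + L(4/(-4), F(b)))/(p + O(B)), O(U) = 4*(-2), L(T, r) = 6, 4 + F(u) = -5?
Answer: -83/2 ≈ -41.500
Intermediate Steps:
F(u) = -9 (F(u) = -4 - 5 = -9)
O(U) = -8
v(b, p) = (6 + b)/(-8 + p) (v(b, p) = (b + 6)/(p - 8) = (6 + b)/(-8 + p))
-7*v(6, 0)*(-7) - 1*(-32) = -7*(6 + 6)/(-8 + 0)*(-7) - 1*(-32) = -7*12/(-8)*(-7) + 32 = -(-7)*12/8*(-7) + 32 = -7*(-3/2)*(-7) + 32 = (21/2)*(-7) + 32 = -147/2 + 32 = -83/2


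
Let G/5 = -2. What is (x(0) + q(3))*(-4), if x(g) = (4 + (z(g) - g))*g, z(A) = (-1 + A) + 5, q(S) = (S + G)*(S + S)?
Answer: 168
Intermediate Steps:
G = -10 (G = 5*(-2) = -10)
q(S) = 2*S*(-10 + S) (q(S) = (S - 10)*(S + S) = (-10 + S)*(2*S) = 2*S*(-10 + S))
z(A) = 4 + A
x(g) = 8*g (x(g) = (4 + ((4 + g) - g))*g = (4 + 4)*g = 8*g)
(x(0) + q(3))*(-4) = (8*0 + 2*3*(-10 + 3))*(-4) = (0 + 2*3*(-7))*(-4) = (0 - 42)*(-4) = -42*(-4) = 168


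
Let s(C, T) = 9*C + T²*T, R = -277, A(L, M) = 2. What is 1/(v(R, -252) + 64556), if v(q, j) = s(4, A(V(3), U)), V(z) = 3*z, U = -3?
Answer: 1/64600 ≈ 1.5480e-5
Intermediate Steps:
s(C, T) = T³ + 9*C (s(C, T) = 9*C + T³ = T³ + 9*C)
v(q, j) = 44 (v(q, j) = 2³ + 9*4 = 8 + 36 = 44)
1/(v(R, -252) + 64556) = 1/(44 + 64556) = 1/64600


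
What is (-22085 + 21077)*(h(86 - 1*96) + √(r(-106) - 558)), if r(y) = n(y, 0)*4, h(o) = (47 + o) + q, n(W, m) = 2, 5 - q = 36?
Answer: -6048 - 5040*I*√22 ≈ -6048.0 - 23640.0*I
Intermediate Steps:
q = -31 (q = 5 - 1*36 = 5 - 36 = -31)
h(o) = 16 + o (h(o) = (47 + o) - 31 = 16 + o)
r(y) = 8 (r(y) = 2*4 = 8)
(-22085 + 21077)*(h(86 - 1*96) + √(r(-106) - 558)) = (-22085 + 21077)*((16 + (86 - 1*96)) + √(8 - 558)) = -1008*((16 + (86 - 96)) + √(-550)) = -1008*((16 - 10) + 5*I*√22) = -1008*(6 + 5*I*√22) = -6048 - 5040*I*√22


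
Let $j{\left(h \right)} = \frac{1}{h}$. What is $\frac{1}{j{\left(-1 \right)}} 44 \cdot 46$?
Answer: $-2024$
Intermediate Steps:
$\frac{1}{j{\left(-1 \right)}} 44 \cdot 46 = \frac{1}{\frac{1}{-1}} \cdot 44 \cdot 46 = \frac{1}{-1} \cdot 44 \cdot 46 = \left(-1\right) 44 \cdot 46 = \left(-44\right) 46 = -2024$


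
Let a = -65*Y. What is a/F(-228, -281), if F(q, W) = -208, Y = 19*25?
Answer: 2375/16 ≈ 148.44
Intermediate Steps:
Y = 475
a = -30875 (a = -65*475 = -30875)
a/F(-228, -281) = -30875/(-208) = -30875*(-1/208) = 2375/16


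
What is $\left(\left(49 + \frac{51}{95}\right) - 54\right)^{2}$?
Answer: $\frac{179776}{9025} \approx 19.92$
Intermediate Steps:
$\left(\left(49 + \frac{51}{95}\right) - 54\right)^{2} = \left(\frac{4706}{95} - 54\right)^{2} = \left(- \frac{424}{95}\right)^{2} = \frac{179776}{9025}$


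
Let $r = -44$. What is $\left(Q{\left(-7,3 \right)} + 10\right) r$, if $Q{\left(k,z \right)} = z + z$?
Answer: $-704$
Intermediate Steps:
$Q{\left(k,z \right)} = 2 z$
$\left(Q{\left(-7,3 \right)} + 10\right) r = \left(2 \cdot 3 + 10\right) \left(-44\right) = \left(6 + 10\right) \left(-44\right) = 16 \left(-44\right) = -704$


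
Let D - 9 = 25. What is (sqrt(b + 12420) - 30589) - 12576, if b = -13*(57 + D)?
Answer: -43165 + sqrt(11237) ≈ -43059.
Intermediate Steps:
D = 34 (D = 9 + 25 = 34)
b = -1183 (b = -13*(57 + 34) = -13*91 = -1183)
(sqrt(b + 12420) - 30589) - 12576 = (sqrt(-1183 + 12420) - 30589) - 12576 = (sqrt(11237) - 30589) - 12576 = (-30589 + sqrt(11237)) - 12576 = -43165 + sqrt(11237)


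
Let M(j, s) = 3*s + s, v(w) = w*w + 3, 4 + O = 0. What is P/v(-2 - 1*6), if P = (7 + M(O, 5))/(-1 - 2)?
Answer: -9/67 ≈ -0.13433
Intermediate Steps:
O = -4 (O = -4 + 0 = -4)
v(w) = 3 + w² (v(w) = w² + 3 = 3 + w²)
M(j, s) = 4*s
P = -9 (P = (7 + 4*5)/(-1 - 2) = (7 + 20)/(-3) = 27*(-⅓) = -9)
P/v(-2 - 1*6) = -9/(3 + (-2 - 1*6)²) = -9/(3 + (-2 - 6)²) = -9/(3 + (-8)²) = -9/(3 + 64) = -9/67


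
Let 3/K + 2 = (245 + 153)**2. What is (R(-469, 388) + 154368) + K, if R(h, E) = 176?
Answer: 24480078691/158402 ≈ 1.5454e+5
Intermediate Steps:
K = 3/158402 (K = 3/(-2 + (245 + 153)**2) = 3/(-2 + 398**2) = 3/(-2 + 158404) = 3/158402 ≈ 1.8939e-5)
(R(-469, 388) + 154368) + K = (176 + 154368) + 3/158402 = 154544 + 3/158402 = 24480078691/158402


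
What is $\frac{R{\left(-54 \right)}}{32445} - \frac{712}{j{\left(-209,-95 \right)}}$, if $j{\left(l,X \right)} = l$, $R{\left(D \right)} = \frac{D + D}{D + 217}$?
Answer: $\frac{418379372}{122811535} \approx 3.4067$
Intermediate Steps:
$R{\left(D \right)} = \frac{2 D}{217 + D}$
$\frac{R{\left(-54 \right)}}{32445} - \frac{712}{j{\left(-209,-95 \right)}} = \frac{2 \left(-54\right) \frac{1}{217 - 54}}{32445} - \frac{712}{-209} = 2 \left(-54\right) \frac{1}{163} \cdot \frac{1}{32445} - - \frac{712}{209} = 2 \left(-54\right) \frac{1}{163} \cdot \frac{1}{32445} + \frac{712}{209} = \left(- \frac{108}{163}\right) \frac{1}{32445} + \frac{712}{209} = - \frac{12}{587615} + \frac{712}{209} = \frac{418379372}{122811535}$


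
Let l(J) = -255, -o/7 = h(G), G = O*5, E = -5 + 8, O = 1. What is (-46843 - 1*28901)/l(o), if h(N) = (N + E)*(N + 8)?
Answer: 25248/85 ≈ 297.04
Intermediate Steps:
E = 3
G = 5 (G = 1*5 = 5)
h(N) = (3 + N)*(8 + N) (h(N) = (N + 3)*(N + 8) = (3 + N)*(8 + N))
o = -728 (o = -7*(24 + 5**2 + 11*5) = -7*(24 + 25 + 55) = -7*104 = -728)
(-46843 - 1*28901)/l(o) = (-46843 - 1*28901)/(-255) = (-46843 - 28901)*(-1/255) = -75744*(-1/255) = 25248/85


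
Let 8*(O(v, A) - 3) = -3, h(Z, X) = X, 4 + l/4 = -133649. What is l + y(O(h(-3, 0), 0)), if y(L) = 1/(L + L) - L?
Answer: -89815225/168 ≈ -5.3461e+5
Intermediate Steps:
l = -534612 (l = -16 + 4*(-133649) = -16 - 534596 = -534612)
O(v, A) = 21/8 (O(v, A) = 3 + (1/8)*(-3) = 3 - 3/8 = 21/8)
y(L) = 1/(2*L) - L
l + y(O(h(-3, 0), 0)) = -534612 + (1/(2*(21/8)) - 1*21/8) = -534612 + ((1/2)*(8/21) - 21/8) = -534612 + (4/21 - 21/8) = -534612 - 409/168 = -89815225/168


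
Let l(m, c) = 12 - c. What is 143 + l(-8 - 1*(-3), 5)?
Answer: 150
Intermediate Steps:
143 + l(-8 - 1*(-3), 5) = 143 + (12 - 1*5) = 143 + (12 - 5) = 143 + 7 = 150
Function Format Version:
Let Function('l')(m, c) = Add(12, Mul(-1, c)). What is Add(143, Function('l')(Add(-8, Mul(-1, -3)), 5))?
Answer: 150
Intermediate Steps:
Add(143, Function('l')(Add(-8, Mul(-1, -3)), 5)) = Add(143, Add(12, Mul(-1, 5))) = Add(143, Add(12, -5)) = Add(143, 7) = 150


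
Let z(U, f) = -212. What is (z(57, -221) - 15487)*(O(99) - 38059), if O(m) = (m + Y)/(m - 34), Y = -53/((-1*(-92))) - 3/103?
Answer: 368002269586629/615940 ≈ 5.9746e+8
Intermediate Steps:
Y = -5735/9476 (Y = -53/92 - 3*1/103 = -53*1/92 - 3/103 = -53/92 - 3/103 = -5735/9476 ≈ -0.60521)
O(m) = (-5735/9476 + m)/(-34 + m) (O(m) = (m - 5735/9476)/(m - 34) = (-5735/9476 + m)/(-34 + m))
(z(57, -221) - 15487)*(O(99) - 38059) = (-212 - 15487)*((-5735/9476 + 99)/(-34 + 99) - 38059) = -15699*((932389/9476)/65 - 38059) = -15699*((1/65)*(932389/9476) - 38059) = -15699*(932389/615940 - 38059) = -15699*(-23441128071/615940) = 368002269586629/615940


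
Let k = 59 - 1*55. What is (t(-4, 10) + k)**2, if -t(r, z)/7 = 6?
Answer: 1444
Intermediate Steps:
t(r, z) = -42 (t(r, z) = -7*6 = -42)
k = 4 (k = 59 - 55 = 4)
(t(-4, 10) + k)**2 = (-42 + 4)**2 = (-38)**2 = 1444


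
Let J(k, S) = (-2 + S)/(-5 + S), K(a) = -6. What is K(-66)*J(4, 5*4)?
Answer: -36/5 ≈ -7.2000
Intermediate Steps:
J(k, S) = (-2 + S)/(-5 + S)
K(-66)*J(4, 5*4) = -6*(-2 + 5*4)/(-5 + 5*4) = -6*(-2 + 20)/(-5 + 20) = -6*18/15 = -2*18/5 = -6*6/5 = -36/5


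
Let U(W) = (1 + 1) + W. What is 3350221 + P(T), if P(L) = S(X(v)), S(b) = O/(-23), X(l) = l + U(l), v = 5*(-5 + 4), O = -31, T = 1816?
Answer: 77055114/23 ≈ 3.3502e+6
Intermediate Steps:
v = -5 (v = 5*(-1) = -5)
U(W) = 2 + W
X(l) = 2 + 2*l (X(l) = l + (2 + l) = 2 + 2*l)
S(b) = 31/23 (S(b) = -31/(-23) = -31*(-1/23) = 31/23)
P(L) = 31/23
3350221 + P(T) = 3350221 + 31/23 = 77055114/23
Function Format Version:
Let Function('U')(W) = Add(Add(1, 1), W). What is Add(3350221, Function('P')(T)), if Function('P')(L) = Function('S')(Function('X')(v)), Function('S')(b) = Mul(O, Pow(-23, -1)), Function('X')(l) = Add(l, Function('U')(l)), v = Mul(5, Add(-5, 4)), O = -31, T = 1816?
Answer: Rational(77055114, 23) ≈ 3.3502e+6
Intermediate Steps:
v = -5 (v = Mul(5, -1) = -5)
Function('U')(W) = Add(2, W)
Function('X')(l) = Add(2, Mul(2, l)) (Function('X')(l) = Add(l, Add(2, l)) = Add(2, Mul(2, l)))
Function('S')(b) = Rational(31, 23) (Function('S')(b) = Mul(-31, Pow(-23, -1)) = Mul(-31, Rational(-1, 23)) = Rational(31, 23))
Function('P')(L) = Rational(31, 23)
Add(3350221, Function('P')(T)) = Add(3350221, Rational(31, 23)) = Rational(77055114, 23)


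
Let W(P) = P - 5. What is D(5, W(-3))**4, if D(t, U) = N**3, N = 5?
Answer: 244140625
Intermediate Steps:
W(P) = -5 + P
D(t, U) = 125 (D(t, U) = 5**3 = 125)
D(5, W(-3))**4 = 125**4 = 244140625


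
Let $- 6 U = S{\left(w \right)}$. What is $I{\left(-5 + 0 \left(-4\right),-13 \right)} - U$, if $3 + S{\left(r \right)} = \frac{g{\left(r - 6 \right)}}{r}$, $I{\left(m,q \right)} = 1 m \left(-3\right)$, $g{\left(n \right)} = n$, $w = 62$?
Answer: $\frac{2725}{186} \approx 14.651$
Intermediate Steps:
$I{\left(m,q \right)} = - 3 m$ ($I{\left(m,q \right)} = m \left(-3\right) = - 3 m$)
$S{\left(r \right)} = -3 + \frac{-6 + r}{r}$ ($S{\left(r \right)} = -3 + \frac{r - 6}{r} = -3 + \frac{-6 + r}{r}$)
$U = \frac{65}{186}$ ($U = - \frac{-2 - \frac{6}{62}}{6} = - \frac{-2 - \frac{3}{31}}{6} = \left(- \frac{1}{6}\right) \left(- \frac{65}{31}\right) = \frac{65}{186} \approx 0.34946$)
$I{\left(-5 + 0 \left(-4\right),-13 \right)} - U = - 3 \left(-5 + 0 \left(-4\right)\right) - \frac{65}{186} = - 3 \left(-5 + 0\right) - \frac{65}{186} = \left(-3\right) \left(-5\right) - \frac{65}{186} = 15 - \frac{65}{186} = \frac{2725}{186}$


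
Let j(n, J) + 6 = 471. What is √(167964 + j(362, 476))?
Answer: √168429 ≈ 410.40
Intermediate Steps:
j(n, J) = 465 (j(n, J) = -6 + 471 = 465)
√(167964 + j(362, 476)) = √(167964 + 465) = √168429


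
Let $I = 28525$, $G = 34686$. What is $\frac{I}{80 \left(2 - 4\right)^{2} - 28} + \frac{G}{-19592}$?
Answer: $\frac{34295843}{357554} \approx 95.918$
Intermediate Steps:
$\frac{I}{80 \left(2 - 4\right)^{2} - 28} + \frac{G}{-19592} = \frac{28525}{80 \left(2 - 4\right)^{2} - 28} + \frac{34686}{-19592} = \frac{28525}{80 \left(-2\right)^{2} - 28} + 34686 \left(- \frac{1}{19592}\right) = \frac{28525}{80 \cdot 4 - 28} - \frac{17343}{9796} = \frac{28525}{320 - 28} - \frac{17343}{9796} = \frac{28525}{292} - \frac{17343}{9796} = \frac{34295843}{357554}$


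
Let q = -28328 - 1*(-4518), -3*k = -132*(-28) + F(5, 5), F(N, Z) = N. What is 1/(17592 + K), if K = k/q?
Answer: 71430/1256600261 ≈ 5.6844e-5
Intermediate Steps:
k = -3701/3 (k = -(-132*(-28) + 5)/3 = -(3696 + 5)/3 = -⅓*3701 = -3701/3 ≈ -1233.7)
q = -23810 (q = -28328 + 4518 = -23810)
K = 3701/71430 (K = -3701/3/(-23810) = -3701/3*(-1/23810) = 3701/71430 ≈ 0.051813)
1/(17592 + K) = 1/(17592 + 3701/71430) = 1/(1256600261/71430) = 71430/1256600261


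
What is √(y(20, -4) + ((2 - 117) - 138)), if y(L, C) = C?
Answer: I*√257 ≈ 16.031*I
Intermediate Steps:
√(y(20, -4) + ((2 - 117) - 138)) = √(-4 + ((2 - 117) - 138)) = √(-4 + (-115 - 138)) = √(-4 - 253) = √(-257) = I*√257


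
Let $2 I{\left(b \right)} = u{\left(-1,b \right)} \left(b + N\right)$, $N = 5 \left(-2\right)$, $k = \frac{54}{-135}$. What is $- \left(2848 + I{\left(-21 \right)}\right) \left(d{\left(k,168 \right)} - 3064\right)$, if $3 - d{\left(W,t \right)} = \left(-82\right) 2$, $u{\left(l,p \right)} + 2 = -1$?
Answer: $\frac{16770733}{2} \approx 8.3854 \cdot 10^{6}$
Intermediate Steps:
$k = - \frac{2}{5}$ ($k = 54 \left(- \frac{1}{135}\right) = - \frac{2}{5} \approx -0.4$)
$u{\left(l,p \right)} = -3$ ($u{\left(l,p \right)} = -2 - 1 = -3$)
$N = -10$
$d{\left(W,t \right)} = 167$ ($d{\left(W,t \right)} = 3 - \left(-82\right) 2 = 3 - -164 = 3 + 164 = 167$)
$I{\left(b \right)} = 15 - \frac{3 b}{2}$ ($I{\left(b \right)} = \frac{\left(-3\right) \left(b - 10\right)}{2} = \frac{\left(-3\right) \left(-10 + b\right)}{2} = \frac{30 - 3 b}{2} = 15 - \frac{3 b}{2}$)
$- \left(2848 + I{\left(-21 \right)}\right) \left(d{\left(k,168 \right)} - 3064\right) = - \left(2848 + \left(15 - - \frac{63}{2}\right)\right) \left(167 - 3064\right) = - \left(2848 + \left(15 + \frac{63}{2}\right)\right) \left(-2897\right) = - \left(2848 + \frac{93}{2}\right) \left(-2897\right) = - \frac{5789 \left(-2897\right)}{2} = \left(-1\right) \left(- \frac{16770733}{2}\right) = \frac{16770733}{2}$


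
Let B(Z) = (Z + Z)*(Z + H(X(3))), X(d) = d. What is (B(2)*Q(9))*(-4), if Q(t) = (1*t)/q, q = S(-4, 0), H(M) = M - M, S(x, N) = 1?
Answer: -288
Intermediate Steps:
H(M) = 0
q = 1
B(Z) = 2*Z**2 (B(Z) = (Z + Z)*(Z + 0) = (2*Z)*Z = 2*Z**2)
Q(t) = t (Q(t) = (1*t)/1 = t*1 = t)
(B(2)*Q(9))*(-4) = ((2*2**2)*9)*(-4) = ((2*4)*9)*(-4) = (8*9)*(-4) = 72*(-4) = -288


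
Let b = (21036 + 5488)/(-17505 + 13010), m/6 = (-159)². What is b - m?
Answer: -681855094/4495 ≈ -1.5169e+5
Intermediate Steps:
m = 151686 (m = 6*(-159)² = 6*25281 = 151686)
b = -26524/4495 (b = 26524/(-4495) = 26524*(-1/4495) = -26524/4495 ≈ -5.9008)
b - m = -26524/4495 - 1*151686 = -26524/4495 - 151686 = -681855094/4495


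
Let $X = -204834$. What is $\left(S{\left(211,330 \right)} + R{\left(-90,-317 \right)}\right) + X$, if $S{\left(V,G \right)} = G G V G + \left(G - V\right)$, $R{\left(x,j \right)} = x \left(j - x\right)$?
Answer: $7582522715$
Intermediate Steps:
$S{\left(V,G \right)} = G - V + V G^{3}$ ($S{\left(V,G \right)} = G^{2} V G + \left(G - V\right) = V G^{2} G + \left(G - V\right) = V G^{3} + \left(G - V\right) = G - V + V G^{3}$)
$\left(S{\left(211,330 \right)} + R{\left(-90,-317 \right)}\right) + X = \left(\left(330 - 211 + 211 \cdot 330^{3}\right) - 90 \left(-317 - -90\right)\right) - 204834 = \left(\left(330 - 211 + 211 \cdot 35937000\right) - 90 \left(-317 + 90\right)\right) - 204834 = \left(\left(330 - 211 + 7582707000\right) - -20430\right) - 204834 = \left(7582707119 + 20430\right) - 204834 = 7582727549 - 204834 = 7582522715$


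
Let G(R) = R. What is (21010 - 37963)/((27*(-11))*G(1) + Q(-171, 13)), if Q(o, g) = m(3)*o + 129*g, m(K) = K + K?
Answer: -5651/118 ≈ -47.890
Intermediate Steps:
m(K) = 2*K
Q(o, g) = 6*o + 129*g (Q(o, g) = (2*3)*o + 129*g = 6*o + 129*g)
(21010 - 37963)/((27*(-11))*G(1) + Q(-171, 13)) = (21010 - 37963)/((27*(-11))*1 + (6*(-171) + 129*13)) = -16953/(-297*1 + (-1026 + 1677)) = -16953/(-297 + 651) = -16953/354 = -16953*1/354 = -5651/118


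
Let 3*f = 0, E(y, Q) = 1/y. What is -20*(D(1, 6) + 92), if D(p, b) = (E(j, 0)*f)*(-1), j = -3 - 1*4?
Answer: -1840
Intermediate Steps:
j = -7 (j = -3 - 4 = -7)
f = 0 (f = (⅓)*0 = 0)
D(p, b) = 0 (D(p, b) = (0/(-7))*(-1) = -⅐*0*(-1) = 0*(-1) = 0)
-20*(D(1, 6) + 92) = -20*(0 + 92) = -20*92 = -1840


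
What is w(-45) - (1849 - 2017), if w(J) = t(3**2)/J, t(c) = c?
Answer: 839/5 ≈ 167.80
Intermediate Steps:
w(J) = 9/J (w(J) = 3**2/J = 9/J)
w(-45) - (1849 - 2017) = 9/(-45) - (1849 - 2017) = 9*(-1/45) - 1*(-168) = -1/5 + 168 = 839/5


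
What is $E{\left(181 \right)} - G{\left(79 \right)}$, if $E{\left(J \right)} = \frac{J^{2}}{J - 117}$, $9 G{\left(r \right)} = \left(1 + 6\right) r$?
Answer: $\frac{259457}{576} \approx 450.45$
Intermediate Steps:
$G{\left(r \right)} = \frac{7 r}{9}$ ($G{\left(r \right)} = \frac{\left(1 + 6\right) r}{9} = \frac{7 r}{9}$)
$E{\left(J \right)} = \frac{J^{2}}{-117 + J}$
$E{\left(181 \right)} - G{\left(79 \right)} = \frac{181^{2}}{-117 + 181} - \frac{7}{9} \cdot 79 = \frac{32761}{64} - \frac{553}{9} = \frac{259457}{576}$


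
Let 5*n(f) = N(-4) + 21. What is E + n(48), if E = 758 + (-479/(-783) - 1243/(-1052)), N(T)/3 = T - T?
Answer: 3146567561/4118580 ≈ 763.99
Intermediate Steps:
N(T) = 0 (N(T) = 3*(T - T) = 3*0 = 0)
n(f) = 21/5 (n(f) = (0 + 21)/5 = (1/5)*21 = 21/5)
E = 625853905/823716 (E = 758 + (-479*(-1/783) - 1243*(-1/1052)) = 758 + (479/783 + 1243/1052) = 758 + 1477177/823716 = 625853905/823716 ≈ 759.79)
E + n(48) = 625853905/823716 + 21/5 = 3146567561/4118580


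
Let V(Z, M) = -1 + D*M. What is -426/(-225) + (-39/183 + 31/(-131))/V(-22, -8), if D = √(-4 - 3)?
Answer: 509759728/269096925 - 28752*I*√7/3587959 ≈ 1.8943 - 0.021202*I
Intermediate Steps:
D = I*√7 (D = √(-7) = I*√7 ≈ 2.6458*I)
V(Z, M) = -1 + I*M*√7 (V(Z, M) = -1 + (I*√7)*M = -1 + I*M*√7)
-426/(-225) + (-39/183 + 31/(-131))/V(-22, -8) = -426/(-225) + (-39/183 + 31/(-131))/(-1 + I*(-8)*√7) = -426*(-1/225) + (-39*1/183 + 31*(-1/131))/(-1 - 8*I*√7) = 142/75 + (-13/61 - 31/131)/(-1 - 8*I*√7) = 142/75 - 3594/(7991*(-1 - 8*I*√7))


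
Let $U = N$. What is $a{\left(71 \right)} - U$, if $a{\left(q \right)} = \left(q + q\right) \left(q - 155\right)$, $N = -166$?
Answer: $-11762$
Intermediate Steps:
$U = -166$
$a{\left(q \right)} = 2 q \left(-155 + q\right)$
$a{\left(71 \right)} - U = 2 \cdot 71 \left(-155 + 71\right) - -166 = 2 \cdot 71 \left(-84\right) + 166 = -11928 + 166 = -11762$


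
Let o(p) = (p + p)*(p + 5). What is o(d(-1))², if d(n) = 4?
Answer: 5184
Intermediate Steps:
o(p) = 2*p*(5 + p) (o(p) = (2*p)*(5 + p) = 2*p*(5 + p))
o(d(-1))² = (2*4*(5 + 4))² = (2*4*9)² = 72² = 5184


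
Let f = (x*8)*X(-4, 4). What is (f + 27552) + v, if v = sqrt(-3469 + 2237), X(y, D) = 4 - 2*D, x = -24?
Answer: 28320 + 4*I*sqrt(77) ≈ 28320.0 + 35.1*I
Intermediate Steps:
f = 768 (f = (-24*8)*(4 - 2*4) = -192*(4 - 8) = -192*(-4) = 768)
v = 4*I*sqrt(77) (v = sqrt(-1232) = 4*I*sqrt(77) ≈ 35.1*I)
(f + 27552) + v = (768 + 27552) + 4*I*sqrt(77) = 28320 + 4*I*sqrt(77)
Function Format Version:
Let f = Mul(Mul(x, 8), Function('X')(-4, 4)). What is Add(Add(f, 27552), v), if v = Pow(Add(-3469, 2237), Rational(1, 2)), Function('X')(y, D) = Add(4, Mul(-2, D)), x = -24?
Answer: Add(28320, Mul(4, I, Pow(77, Rational(1, 2)))) ≈ Add(28320., Mul(35.100, I))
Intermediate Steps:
f = 768 (f = Mul(Mul(-24, 8), Add(4, Mul(-2, 4))) = Mul(-192, Add(4, -8)) = Mul(-192, -4) = 768)
v = Mul(4, I, Pow(77, Rational(1, 2))) (v = Pow(-1232, Rational(1, 2)) = Mul(4, I, Pow(77, Rational(1, 2))) ≈ Mul(35.100, I))
Add(Add(f, 27552), v) = Add(Add(768, 27552), Mul(4, I, Pow(77, Rational(1, 2)))) = Add(28320, Mul(4, I, Pow(77, Rational(1, 2))))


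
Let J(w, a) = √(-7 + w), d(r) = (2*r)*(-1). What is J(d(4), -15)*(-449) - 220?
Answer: -220 - 449*I*√15 ≈ -220.0 - 1739.0*I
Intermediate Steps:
d(r) = -2*r
J(d(4), -15)*(-449) - 220 = √(-7 - 2*4)*(-449) - 220 = √(-7 - 8)*(-449) - 220 = √(-15)*(-449) - 220 = (I*√15)*(-449) - 220 = -449*I*√15 - 220 = -220 - 449*I*√15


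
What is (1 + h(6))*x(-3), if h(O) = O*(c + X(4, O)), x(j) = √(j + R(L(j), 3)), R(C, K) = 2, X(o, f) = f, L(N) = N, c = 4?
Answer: 61*I ≈ 61.0*I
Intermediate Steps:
x(j) = √(2 + j) (x(j) = √(j + 2) = √(2 + j))
h(O) = O*(4 + O)
(1 + h(6))*x(-3) = (1 + 6*(4 + 6))*√(2 - 3) = (1 + 6*10)*√(-1) = (1 + 60)*I = 61*I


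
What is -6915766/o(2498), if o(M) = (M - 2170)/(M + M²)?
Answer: -10792920771633/82 ≈ -1.3162e+11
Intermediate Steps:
o(M) = (-2170 + M)/(M + M²)
-6915766/o(2498) = -6915766*2498*(1 + 2498)/(-2170 + 2498) = -6915766/((1/2498)*328/2499) = -6915766/((1/2498)*(1/2499)*328) = -6915766/164/3121251 = -6915766*3121251/164 = -10792920771633/82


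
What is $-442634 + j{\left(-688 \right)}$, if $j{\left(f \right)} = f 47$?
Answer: $-474970$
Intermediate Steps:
$j{\left(f \right)} = 47 f$
$-442634 + j{\left(-688 \right)} = -442634 + 47 \left(-688\right) = -442634 - 32336 = -474970$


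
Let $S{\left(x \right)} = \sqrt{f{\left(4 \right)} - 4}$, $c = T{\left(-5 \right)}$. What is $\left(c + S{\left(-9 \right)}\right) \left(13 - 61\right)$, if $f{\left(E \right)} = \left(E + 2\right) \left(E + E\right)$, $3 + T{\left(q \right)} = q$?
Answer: $384 - 96 \sqrt{11} \approx 65.604$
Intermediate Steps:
$T{\left(q \right)} = -3 + q$
$f{\left(E \right)} = 2 E \left(2 + E\right)$ ($f{\left(E \right)} = \left(2 + E\right) 2 E = 2 E \left(2 + E\right)$)
$c = -8$ ($c = -3 - 5 = -8$)
$S{\left(x \right)} = 2 \sqrt{11}$ ($S{\left(x \right)} = \sqrt{2 \cdot 4 \left(2 + 4\right) - 4} = \sqrt{2 \cdot 4 \cdot 6 - 4} = \sqrt{48 - 4} = \sqrt{44} = 2 \sqrt{11}$)
$\left(c + S{\left(-9 \right)}\right) \left(13 - 61\right) = \left(-8 + 2 \sqrt{11}\right) \left(13 - 61\right) = \left(-8 + 2 \sqrt{11}\right) \left(-48\right) = 384 - 96 \sqrt{11}$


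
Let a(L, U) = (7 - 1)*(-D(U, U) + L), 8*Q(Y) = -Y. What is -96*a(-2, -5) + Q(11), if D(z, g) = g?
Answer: -13835/8 ≈ -1729.4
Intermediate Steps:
Q(Y) = -Y/8 (Q(Y) = (-Y)/8 = -Y/8)
a(L, U) = -6*U + 6*L (a(L, U) = (7 - 1)*(-U + L) = 6*(L - U) = -6*U + 6*L)
-96*a(-2, -5) + Q(11) = -96*(-6*(-5) + 6*(-2)) - ⅛*11 = -96*(30 - 12) - 11/8 = -96*18 - 11/8 = -1728 - 11/8 = -13835/8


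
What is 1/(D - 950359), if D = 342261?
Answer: -1/608098 ≈ -1.6445e-6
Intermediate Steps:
1/(D - 950359) = 1/(342261 - 950359) = 1/(-608098) = -1/608098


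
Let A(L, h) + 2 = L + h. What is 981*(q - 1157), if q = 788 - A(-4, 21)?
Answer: -376704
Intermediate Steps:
A(L, h) = -2 + L + h (A(L, h) = -2 + (L + h) = -2 + L + h)
q = 773 (q = 788 - (-2 - 4 + 21) = 788 - 1*15 = 788 - 15 = 773)
981*(q - 1157) = 981*(773 - 1157) = 981*(-384) = -376704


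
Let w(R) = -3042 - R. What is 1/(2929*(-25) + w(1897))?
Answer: -1/78164 ≈ -1.2794e-5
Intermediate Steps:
1/(2929*(-25) + w(1897)) = 1/(2929*(-25) + (-3042 - 1*1897)) = 1/(-73225 + (-3042 - 1897)) = 1/(-73225 - 4939) = 1/(-78164) = -1/78164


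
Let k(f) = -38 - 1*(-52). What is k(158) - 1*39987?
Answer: -39973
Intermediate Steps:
k(f) = 14 (k(f) = -38 + 52 = 14)
k(158) - 1*39987 = 14 - 1*39987 = 14 - 39987 = -39973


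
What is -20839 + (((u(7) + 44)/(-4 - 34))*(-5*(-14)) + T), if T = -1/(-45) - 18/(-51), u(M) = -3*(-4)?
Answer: -304388812/14535 ≈ -20942.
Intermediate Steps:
u(M) = 12
T = 287/765 (T = -1*(-1/45) - 18*(-1/51) = 1/45 + 6/17 = 287/765 ≈ 0.37516)
-20839 + (((u(7) + 44)/(-4 - 34))*(-5*(-14)) + T) = -20839 + (((12 + 44)/(-4 - 34))*(-5*(-14)) + 287/765) = -20839 + ((56/(-38))*70 + 287/765) = -20839 + ((56*(-1/38))*70 + 287/765) = -20839 + (-28/19*70 + 287/765) = -20839 + (-1960/19 + 287/765) = -20839 - 1493947/14535 = -304388812/14535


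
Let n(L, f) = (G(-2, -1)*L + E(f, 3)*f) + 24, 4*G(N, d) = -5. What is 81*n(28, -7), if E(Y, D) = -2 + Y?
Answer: 4212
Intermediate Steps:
G(N, d) = -5/4 (G(N, d) = (1/4)*(-5) = -5/4)
n(L, f) = 24 - 5*L/4 + f*(-2 + f) (n(L, f) = (-5*L/4 + (-2 + f)*f) + 24 = (-5*L/4 + f*(-2 + f)) + 24 = 24 - 5*L/4 + f*(-2 + f))
81*n(28, -7) = 81*(24 - 5/4*28 - 7*(-2 - 7)) = 81*(24 - 35 - 7*(-9)) = 81*(24 - 35 + 63) = 81*52 = 4212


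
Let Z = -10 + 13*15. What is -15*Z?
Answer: -2775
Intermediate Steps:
Z = 185 (Z = -10 + 195 = 185)
-15*Z = -15*185 = -2775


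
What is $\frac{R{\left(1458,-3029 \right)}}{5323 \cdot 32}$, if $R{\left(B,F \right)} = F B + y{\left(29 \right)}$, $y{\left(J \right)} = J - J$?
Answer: $- \frac{2208141}{85168} \approx -25.927$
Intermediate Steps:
$y{\left(J \right)} = 0$
$R{\left(B,F \right)} = B F$ ($R{\left(B,F \right)} = F B + 0 = B F + 0 = B F$)
$\frac{R{\left(1458,-3029 \right)}}{5323 \cdot 32} = \frac{1458 \left(-3029\right)}{5323 \cdot 32} = - \frac{4416282}{170336} = \left(-4416282\right) \frac{1}{170336} = - \frac{2208141}{85168}$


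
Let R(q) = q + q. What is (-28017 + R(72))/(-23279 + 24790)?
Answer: -27873/1511 ≈ -18.447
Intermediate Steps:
R(q) = 2*q
(-28017 + R(72))/(-23279 + 24790) = (-28017 + 2*72)/(-23279 + 24790) = (-28017 + 144)/1511 = -27873*1/1511 = -27873/1511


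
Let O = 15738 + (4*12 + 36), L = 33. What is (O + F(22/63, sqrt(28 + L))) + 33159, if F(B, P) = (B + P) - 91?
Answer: 3080092/63 + sqrt(61) ≈ 48898.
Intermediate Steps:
O = 15822 (O = 15738 + (48 + 36) = 15738 + 84 = 15822)
F(B, P) = -91 + B + P
(O + F(22/63, sqrt(28 + L))) + 33159 = (15822 + (-91 + 22/63 + sqrt(28 + 33))) + 33159 = (15822 + (-91 + 22*(1/63) + sqrt(61))) + 33159 = (15822 + (-91 + 22/63 + sqrt(61))) + 33159 = (15822 + (-5711/63 + sqrt(61))) + 33159 = (991075/63 + sqrt(61)) + 33159 = 3080092/63 + sqrt(61)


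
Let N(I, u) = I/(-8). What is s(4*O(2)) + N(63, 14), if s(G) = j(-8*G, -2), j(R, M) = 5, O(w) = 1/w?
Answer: -23/8 ≈ -2.8750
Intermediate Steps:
N(I, u) = -I/8 (N(I, u) = I*(-⅛) = -I/8)
s(G) = 5
s(4*O(2)) + N(63, 14) = 5 - ⅛*63 = 5 - 63/8 = -23/8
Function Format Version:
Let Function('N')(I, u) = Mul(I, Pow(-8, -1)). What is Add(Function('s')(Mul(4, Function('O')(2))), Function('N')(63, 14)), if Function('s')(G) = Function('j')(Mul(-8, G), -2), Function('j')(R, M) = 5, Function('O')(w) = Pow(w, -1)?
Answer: Rational(-23, 8) ≈ -2.8750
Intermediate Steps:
Function('N')(I, u) = Mul(Rational(-1, 8), I) (Function('N')(I, u) = Mul(I, Rational(-1, 8)) = Mul(Rational(-1, 8), I))
Function('s')(G) = 5
Add(Function('s')(Mul(4, Function('O')(2))), Function('N')(63, 14)) = Add(5, Mul(Rational(-1, 8), 63)) = Add(5, Rational(-63, 8)) = Rational(-23, 8)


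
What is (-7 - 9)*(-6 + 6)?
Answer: 0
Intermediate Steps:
(-7 - 9)*(-6 + 6) = -16*0 = 0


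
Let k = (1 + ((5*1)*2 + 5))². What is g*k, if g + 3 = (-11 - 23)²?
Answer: 295168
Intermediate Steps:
g = 1153 (g = -3 + (-11 - 23)² = -3 + (-34)² = -3 + 1156 = 1153)
k = 256 (k = (1 + (5*2 + 5))² = (1 + (10 + 5))² = (1 + 15)² = 16² = 256)
g*k = 1153*256 = 295168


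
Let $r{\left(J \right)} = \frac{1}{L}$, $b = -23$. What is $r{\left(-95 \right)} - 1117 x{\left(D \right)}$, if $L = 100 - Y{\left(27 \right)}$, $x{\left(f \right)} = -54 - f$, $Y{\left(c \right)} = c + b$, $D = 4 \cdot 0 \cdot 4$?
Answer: $\frac{5790529}{96} \approx 60318.0$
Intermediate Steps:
$D = 0$ ($D = 0 \cdot 4 = 0$)
$Y{\left(c \right)} = -23 + c$ ($Y{\left(c \right)} = c - 23 = -23 + c$)
$L = 96$ ($L = 100 - \left(-23 + 27\right) = 100 - 4 = 96$)
$r{\left(J \right)} = \frac{1}{96}$
$r{\left(-95 \right)} - 1117 x{\left(D \right)} = \frac{1}{96} - 1117 \left(-54 - 0\right) = \frac{1}{96} - 1117 \left(-54 + 0\right) = \frac{1}{96} - -60318 = \frac{1}{96} + 60318 = \frac{5790529}{96}$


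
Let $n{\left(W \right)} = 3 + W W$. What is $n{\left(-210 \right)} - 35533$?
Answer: $8570$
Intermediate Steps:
$n{\left(W \right)} = 3 + W^{2}$
$n{\left(-210 \right)} - 35533 = \left(3 + \left(-210\right)^{2}\right) - 35533 = \left(3 + 44100\right) - 35533 = 44103 - 35533 = 8570$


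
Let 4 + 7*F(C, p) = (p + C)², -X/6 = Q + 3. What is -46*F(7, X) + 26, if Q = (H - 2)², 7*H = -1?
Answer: -163264000/16807 ≈ -9714.0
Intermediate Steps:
H = -⅐ (H = (⅐)*(-1) = -⅐ ≈ -0.14286)
Q = 225/49 (Q = (-⅐ - 2)² = (-15/7)² = 225/49 ≈ 4.5918)
X = -2232/49 (X = -6*(225/49 + 3) = -6*372/49 = -2232/49 ≈ -45.551)
F(C, p) = -4/7 + (C + p)²/7 (F(C, p) = -4/7 + (p + C)²/7 = -4/7 + (C + p)²/7)
-46*F(7, X) + 26 = -46*(-4/7 + (7 - 2232/49)²/7) + 26 = -46*(-4/7 + (-1889/49)²/7) + 26 = -46*(-4/7 + (⅐)*(3568321/2401)) + 26 = -46*(-4/7 + 3568321/16807) + 26 = -46*3558717/16807 + 26 = -163700982/16807 + 26 = -163264000/16807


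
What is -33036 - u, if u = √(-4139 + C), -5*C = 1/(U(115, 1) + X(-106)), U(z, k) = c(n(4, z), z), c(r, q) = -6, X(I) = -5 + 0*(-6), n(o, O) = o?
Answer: -33036 - 2*I*√3130105/55 ≈ -33036.0 - 64.335*I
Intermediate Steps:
X(I) = -5 (X(I) = -5 + 0 = -5)
U(z, k) = -6
C = 1/55 (C = -1/(5*(-6 - 5)) = -⅕/(-11) = -⅕*(-1/11) = 1/55 ≈ 0.018182)
u = 2*I*√3130105/55 (u = √(-4139 + 1/55) = √(-227644/55) = 2*I*√3130105/55 ≈ 64.335*I)
-33036 - u = -33036 - 2*I*√3130105/55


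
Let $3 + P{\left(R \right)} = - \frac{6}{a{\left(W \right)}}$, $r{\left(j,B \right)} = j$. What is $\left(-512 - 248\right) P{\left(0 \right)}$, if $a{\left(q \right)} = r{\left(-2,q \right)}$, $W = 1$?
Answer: $0$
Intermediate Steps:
$a{\left(q \right)} = -2$
$P{\left(R \right)} = 0$ ($P{\left(R \right)} = -3 - \frac{6}{-2} = -3 - -3 = -3 + 3 = 0$)
$\left(-512 - 248\right) P{\left(0 \right)} = \left(-512 - 248\right) 0 = \left(-760\right) 0 = 0$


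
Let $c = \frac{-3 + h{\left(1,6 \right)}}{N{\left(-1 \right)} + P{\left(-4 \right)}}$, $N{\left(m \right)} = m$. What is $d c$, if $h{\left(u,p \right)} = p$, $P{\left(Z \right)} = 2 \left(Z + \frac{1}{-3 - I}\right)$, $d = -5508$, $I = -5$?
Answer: $\frac{4131}{2} \approx 2065.5$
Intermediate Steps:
$P{\left(Z \right)} = 1 + 2 Z$ ($P{\left(Z \right)} = 2 \left(Z + \frac{1}{-3 - -5}\right) = 2 \left(Z + \frac{1}{-3 + 5}\right) = 2 \left(Z + \frac{1}{2}\right) = 2 \left(\frac{1}{2} + Z\right) = 1 + 2 Z$)
$c = - \frac{3}{8}$ ($c = \frac{-3 + 6}{-1 + \left(1 + 2 \left(-4\right)\right)} = \frac{3}{-1 + \left(1 - 8\right)} = \frac{3}{-1 - 7} = \frac{3}{-8} = 3 \left(- \frac{1}{8}\right) = - \frac{3}{8} \approx -0.375$)
$d c = \left(-5508\right) \left(- \frac{3}{8}\right) = \frac{4131}{2}$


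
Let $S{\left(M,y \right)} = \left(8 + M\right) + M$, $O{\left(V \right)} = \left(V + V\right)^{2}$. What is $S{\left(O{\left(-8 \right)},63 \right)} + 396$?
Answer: $916$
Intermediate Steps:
$O{\left(V \right)} = 4 V^{2}$ ($O{\left(V \right)} = \left(2 V\right)^{2} = 4 V^{2}$)
$S{\left(M,y \right)} = 8 + 2 M$
$S{\left(O{\left(-8 \right)},63 \right)} + 396 = \left(8 + 2 \cdot 4 \left(-8\right)^{2}\right) + 396 = \left(8 + 2 \cdot 4 \cdot 64\right) + 396 = \left(8 + 2 \cdot 256\right) + 396 = \left(8 + 512\right) + 396 = 520 + 396 = 916$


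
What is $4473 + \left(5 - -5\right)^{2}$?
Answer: $4573$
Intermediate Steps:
$4473 + \left(5 - -5\right)^{2} = 4473 + \left(5 + 5\right)^{2} = 4473 + 10^{2} = 4473 + 100 = 4573$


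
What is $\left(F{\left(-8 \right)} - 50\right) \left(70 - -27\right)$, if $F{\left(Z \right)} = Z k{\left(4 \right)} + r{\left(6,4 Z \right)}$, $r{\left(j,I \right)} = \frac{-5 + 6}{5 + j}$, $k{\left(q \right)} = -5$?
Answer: $- \frac{10573}{11} \approx -961.18$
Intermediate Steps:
$r{\left(j,I \right)} = \frac{1}{5 + j}$ ($r{\left(j,I \right)} = 1 \frac{1}{5 + j} = \frac{1}{5 + j}$)
$F{\left(Z \right)} = \frac{1}{11} - 5 Z$ ($F{\left(Z \right)} = Z \left(-5\right) + \frac{1}{5 + 6} = - 5 Z + \frac{1}{11} = \frac{1}{11} - 5 Z$)
$\left(F{\left(-8 \right)} - 50\right) \left(70 - -27\right) = \left(\left(\frac{1}{11} - -40\right) - 50\right) \left(70 - -27\right) = \left(\left(\frac{1}{11} + 40\right) - 50\right) \left(70 + 27\right) = \left(\frac{441}{11} - 50\right) 97 = \left(- \frac{109}{11}\right) 97 = - \frac{10573}{11}$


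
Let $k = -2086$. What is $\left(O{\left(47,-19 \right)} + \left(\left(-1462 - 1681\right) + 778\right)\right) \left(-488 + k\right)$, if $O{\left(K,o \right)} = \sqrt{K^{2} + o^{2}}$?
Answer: $6087510 - 2574 \sqrt{2570} \approx 5.957 \cdot 10^{6}$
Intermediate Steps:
$\left(O{\left(47,-19 \right)} + \left(\left(-1462 - 1681\right) + 778\right)\right) \left(-488 + k\right) = \left(\sqrt{47^{2} + \left(-19\right)^{2}} + \left(\left(-1462 - 1681\right) + 778\right)\right) \left(-488 - 2086\right) = \left(\sqrt{2209 + 361} + \left(-3143 + 778\right)\right) \left(-2574\right) = \left(\sqrt{2570} - 2365\right) \left(-2574\right) = \left(-2365 + \sqrt{2570}\right) \left(-2574\right) = 6087510 - 2574 \sqrt{2570}$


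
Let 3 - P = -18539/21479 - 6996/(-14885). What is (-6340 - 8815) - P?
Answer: -4846364367501/319714915 ≈ -15158.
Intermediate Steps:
P = 1084830676/319714915 (P = 3 - (-18539/21479 - 6996/(-14885)) = 3 - (-18539*1/21479 - 6996*(-1/14885)) = 3 - (-18539/21479 + 6996/14885) = 3 - 1*(-125685931/319714915) = 3 + 125685931/319714915 = 1084830676/319714915 ≈ 3.3931)
(-6340 - 8815) - P = (-6340 - 8815) - 1*1084830676/319714915 = -15155 - 1084830676/319714915 = -4846364367501/319714915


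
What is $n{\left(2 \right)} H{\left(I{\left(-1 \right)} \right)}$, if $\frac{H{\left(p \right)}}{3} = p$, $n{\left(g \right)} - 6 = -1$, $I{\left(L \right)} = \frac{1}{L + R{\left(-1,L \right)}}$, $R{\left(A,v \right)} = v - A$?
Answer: $-15$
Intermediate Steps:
$I{\left(L \right)} = \frac{1}{1 + 2 L}$ ($I{\left(L \right)} = \frac{1}{L + \left(L - -1\right)} = \frac{1}{L + \left(L + 1\right)} = \frac{1}{L + \left(1 + L\right)} = \frac{1}{1 + 2 L}$)
$n{\left(g \right)} = 5$ ($n{\left(g \right)} = 6 - 1 = 5$)
$H{\left(p \right)} = 3 p$
$n{\left(2 \right)} H{\left(I{\left(-1 \right)} \right)} = 5 \frac{3}{1 + 2 \left(-1\right)} = 5 \frac{3}{1 - 2} = 5 \frac{3}{-1} = 5 \cdot 3 \left(-1\right) = 5 \left(-3\right) = -15$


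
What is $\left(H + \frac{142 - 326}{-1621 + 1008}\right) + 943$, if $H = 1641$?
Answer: $\frac{1584176}{613} \approx 2584.3$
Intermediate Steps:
$\left(H + \frac{142 - 326}{-1621 + 1008}\right) + 943 = \left(1641 + \frac{142 - 326}{-1621 + 1008}\right) + 943 = \left(1641 + \frac{142 - 326}{-613}\right) + 943 = \left(1641 - - \frac{184}{613}\right) + 943 = \left(1641 + \frac{184}{613}\right) + 943 = \frac{1006117}{613} + 943 = \frac{1584176}{613}$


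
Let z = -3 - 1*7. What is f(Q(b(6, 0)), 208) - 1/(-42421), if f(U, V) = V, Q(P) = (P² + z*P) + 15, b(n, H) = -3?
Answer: 8823569/42421 ≈ 208.00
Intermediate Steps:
z = -10 (z = -3 - 7 = -10)
Q(P) = 15 + P² - 10*P (Q(P) = (P² - 10*P) + 15 = 15 + P² - 10*P)
f(Q(b(6, 0)), 208) - 1/(-42421) = 208 - 1/(-42421) = 208 - 1*(-1/42421) = 208 + 1/42421 = 8823569/42421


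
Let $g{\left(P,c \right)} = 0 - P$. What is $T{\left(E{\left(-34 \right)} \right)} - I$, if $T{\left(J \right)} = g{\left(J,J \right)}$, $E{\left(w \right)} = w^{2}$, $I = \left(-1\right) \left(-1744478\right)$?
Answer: $-1745634$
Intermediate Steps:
$I = 1744478$
$g{\left(P,c \right)} = - P$
$T{\left(J \right)} = - J$
$T{\left(E{\left(-34 \right)} \right)} - I = - \left(-34\right)^{2} - 1744478 = \left(-1\right) 1156 - 1744478 = -1156 - 1744478 = -1745634$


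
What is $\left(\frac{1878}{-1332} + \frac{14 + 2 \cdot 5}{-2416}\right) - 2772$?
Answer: $- \frac{46485290}{16761} \approx -2773.4$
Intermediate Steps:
$\left(\frac{1878}{-1332} + \frac{14 + 2 \cdot 5}{-2416}\right) - 2772 = \left(1878 \left(- \frac{1}{1332}\right) + \left(14 + 10\right) \left(- \frac{1}{2416}\right)\right) - 2772 = \left(- \frac{313}{222} + 24 \left(- \frac{1}{2416}\right)\right) - 2772 = \left(- \frac{313}{222} - \frac{3}{302}\right) - 2772 = - \frac{23798}{16761} - 2772 = - \frac{46485290}{16761}$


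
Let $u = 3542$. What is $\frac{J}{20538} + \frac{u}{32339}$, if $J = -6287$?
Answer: $- \frac{130569697}{664178382} \approx -0.19659$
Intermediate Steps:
$\frac{J}{20538} + \frac{u}{32339} = - \frac{6287}{20538} + \frac{3542}{32339} = - \frac{130569697}{664178382}$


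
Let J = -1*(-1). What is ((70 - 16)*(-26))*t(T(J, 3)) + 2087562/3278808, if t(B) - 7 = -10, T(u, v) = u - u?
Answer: 20372311/4836 ≈ 4212.6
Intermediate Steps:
J = 1
T(u, v) = 0
t(B) = -3 (t(B) = 7 - 10 = -3)
((70 - 16)*(-26))*t(T(J, 3)) + 2087562/3278808 = ((70 - 16)*(-26))*(-3) + 2087562/3278808 = (54*(-26))*(-3) + 2087562*(1/3278808) = -1404*(-3) + 3079/4836 = 4212 + 3079/4836 = 20372311/4836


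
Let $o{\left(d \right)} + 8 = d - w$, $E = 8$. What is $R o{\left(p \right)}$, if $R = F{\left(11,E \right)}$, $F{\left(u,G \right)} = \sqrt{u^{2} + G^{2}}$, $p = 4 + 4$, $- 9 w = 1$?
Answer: $\frac{\sqrt{185}}{9} \approx 1.5113$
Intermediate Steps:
$w = - \frac{1}{9}$ ($w = \left(- \frac{1}{9}\right) 1 = - \frac{1}{9} \approx -0.11111$)
$p = 8$
$F{\left(u,G \right)} = \sqrt{G^{2} + u^{2}}$
$o{\left(d \right)} = - \frac{71}{9} + d$ ($o{\left(d \right)} = -8 + \left(d - - \frac{1}{9}\right) = -8 + \left(d + \frac{1}{9}\right) = -8 + \left(\frac{1}{9} + d\right) = - \frac{71}{9} + d$)
$R = \sqrt{185}$ ($R = \sqrt{8^{2} + 11^{2}} = \sqrt{64 + 121} = \sqrt{185} \approx 13.601$)
$R o{\left(p \right)} = \sqrt{185} \left(- \frac{71}{9} + 8\right) = \sqrt{185} \cdot \frac{1}{9} = \frac{\sqrt{185}}{9}$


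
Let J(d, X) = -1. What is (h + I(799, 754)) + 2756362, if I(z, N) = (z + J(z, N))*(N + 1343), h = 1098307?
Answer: 5528075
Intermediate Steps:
I(z, N) = (-1 + z)*(1343 + N) (I(z, N) = (z - 1)*(N + 1343) = (-1 + z)*(1343 + N))
(h + I(799, 754)) + 2756362 = (1098307 + (-1343 - 1*754 + 1343*799 + 754*799)) + 2756362 = (1098307 + (-1343 - 754 + 1073057 + 602446)) + 2756362 = (1098307 + 1673406) + 2756362 = 2771713 + 2756362 = 5528075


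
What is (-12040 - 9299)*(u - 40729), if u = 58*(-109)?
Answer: 1004021289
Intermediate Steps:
u = -6322
(-12040 - 9299)*(u - 40729) = (-12040 - 9299)*(-6322 - 40729) = -21339*(-47051) = 1004021289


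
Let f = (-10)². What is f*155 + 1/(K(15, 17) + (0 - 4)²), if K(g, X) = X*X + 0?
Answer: 4727501/305 ≈ 15500.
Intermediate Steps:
f = 100
K(g, X) = X² (K(g, X) = X² + 0 = X²)
f*155 + 1/(K(15, 17) + (0 - 4)²) = 100*155 + 1/(17² + (0 - 4)²) = 15500 + 1/(289 + (-4)²) = 15500 + 1/(289 + 16) = 15500 + 1/305 = 4727501/305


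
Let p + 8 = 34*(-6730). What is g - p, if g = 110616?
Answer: 339444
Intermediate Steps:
p = -228828 (p = -8 + 34*(-6730) = -8 - 228820 = -228828)
g - p = 110616 - 1*(-228828) = 110616 + 228828 = 339444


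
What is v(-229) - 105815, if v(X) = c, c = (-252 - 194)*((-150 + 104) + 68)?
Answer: -115627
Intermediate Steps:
c = -9812 (c = -446*(-46 + 68) = -446*22 = -9812)
v(X) = -9812
v(-229) - 105815 = -9812 - 105815 = -115627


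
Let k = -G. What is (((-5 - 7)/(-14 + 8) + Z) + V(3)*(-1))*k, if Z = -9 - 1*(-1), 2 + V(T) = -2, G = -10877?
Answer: -21754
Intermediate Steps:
V(T) = -4 (V(T) = -2 - 2 = -4)
Z = -8 (Z = -9 + 1 = -8)
k = 10877 (k = -1*(-10877) = 10877)
(((-5 - 7)/(-14 + 8) + Z) + V(3)*(-1))*k = (((-5 - 7)/(-14 + 8) - 8) - 4*(-1))*10877 = ((-12/(-6) - 8) + 4)*10877 = ((-12*(-⅙) - 8) + 4)*10877 = ((2 - 8) + 4)*10877 = (-6 + 4)*10877 = -2*10877 = -21754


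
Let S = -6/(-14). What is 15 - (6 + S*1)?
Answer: 60/7 ≈ 8.5714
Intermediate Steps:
S = 3/7 (S = -6*(-1/14) = 3/7 ≈ 0.42857)
15 - (6 + S*1) = 15 - (6 + (3/7)*1) = 15 - (6 + 3/7) = 15 - 1*45/7 = 15 - 45/7 = 60/7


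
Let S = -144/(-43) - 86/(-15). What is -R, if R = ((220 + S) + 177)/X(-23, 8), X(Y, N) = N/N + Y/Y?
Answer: -261923/1290 ≈ -203.04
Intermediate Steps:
X(Y, N) = 2 (X(Y, N) = 1 + 1 = 2)
S = 5858/645 (S = -144*(-1/43) - 86*(-1/15) = 144/43 + 86/15 = 5858/645 ≈ 9.0822)
R = 261923/1290 (R = ((220 + 5858/645) + 177)/2 = (147758/645 + 177)*(1/2) = (261923/645)*(1/2) = 261923/1290 ≈ 203.04)
-R = -1*261923/1290 = -261923/1290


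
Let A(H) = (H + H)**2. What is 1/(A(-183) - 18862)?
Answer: 1/115094 ≈ 8.6886e-6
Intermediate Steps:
A(H) = 4*H**2 (A(H) = (2*H)**2 = 4*H**2)
1/(A(-183) - 18862) = 1/(4*(-183)**2 - 18862) = 1/(4*33489 - 18862) = 1/(133956 - 18862) = 1/115094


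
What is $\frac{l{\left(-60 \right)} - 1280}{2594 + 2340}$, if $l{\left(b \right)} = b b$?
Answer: $\frac{1160}{2467} \approx 0.47021$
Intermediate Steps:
$l{\left(b \right)} = b^{2}$
$\frac{l{\left(-60 \right)} - 1280}{2594 + 2340} = \frac{\left(-60\right)^{2} - 1280}{2594 + 2340} = \frac{3600 - 1280}{4934} = 2320 \cdot \frac{1}{4934} = \frac{1160}{2467}$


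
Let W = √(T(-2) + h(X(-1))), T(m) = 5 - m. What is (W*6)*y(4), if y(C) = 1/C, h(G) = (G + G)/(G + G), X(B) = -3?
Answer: 3*√2 ≈ 4.2426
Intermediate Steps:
h(G) = 1 (h(G) = (2*G)/((2*G)) = (2*G)*(1/(2*G)) = 1)
W = 2*√2 (W = √((5 - 1*(-2)) + 1) = √((5 + 2) + 1) = √(7 + 1) = √8 = 2*√2 ≈ 2.8284)
(W*6)*y(4) = ((2*√2)*6)/4 = (12*√2)*(¼) = 3*√2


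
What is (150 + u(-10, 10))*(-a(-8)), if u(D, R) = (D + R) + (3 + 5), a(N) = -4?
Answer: 632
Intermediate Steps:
u(D, R) = 8 + D + R (u(D, R) = (D + R) + 8 = 8 + D + R)
(150 + u(-10, 10))*(-a(-8)) = (150 + (8 - 10 + 10))*(-1*(-4)) = (150 + 8)*4 = 158*4 = 632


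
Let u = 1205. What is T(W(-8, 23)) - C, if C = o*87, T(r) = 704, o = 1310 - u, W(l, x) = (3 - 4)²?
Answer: -8431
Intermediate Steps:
W(l, x) = 1 (W(l, x) = (-1)² = 1)
o = 105 (o = 1310 - 1*1205 = 1310 - 1205 = 105)
C = 9135 (C = 105*87 = 9135)
T(W(-8, 23)) - C = 704 - 1*9135 = 704 - 9135 = -8431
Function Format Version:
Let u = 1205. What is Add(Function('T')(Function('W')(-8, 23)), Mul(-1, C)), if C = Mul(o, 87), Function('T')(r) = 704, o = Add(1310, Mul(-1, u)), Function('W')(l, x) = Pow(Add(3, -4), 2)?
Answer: -8431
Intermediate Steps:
Function('W')(l, x) = 1 (Function('W')(l, x) = Pow(-1, 2) = 1)
o = 105 (o = Add(1310, Mul(-1, 1205)) = Add(1310, -1205) = 105)
C = 9135 (C = Mul(105, 87) = 9135)
Add(Function('T')(Function('W')(-8, 23)), Mul(-1, C)) = Add(704, Mul(-1, 9135)) = Add(704, -9135) = -8431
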